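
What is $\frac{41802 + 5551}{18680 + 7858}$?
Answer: $\frac{47353}{26538} \approx 1.7843$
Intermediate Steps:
$\frac{41802 + 5551}{18680 + 7858} = \frac{47353}{26538}$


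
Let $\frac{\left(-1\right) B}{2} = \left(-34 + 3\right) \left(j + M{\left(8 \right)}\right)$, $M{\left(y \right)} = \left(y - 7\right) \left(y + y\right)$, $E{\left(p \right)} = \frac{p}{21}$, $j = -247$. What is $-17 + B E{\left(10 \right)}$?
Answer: $-6837$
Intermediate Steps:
$E{\left(p \right)} = \frac{p}{21}$ ($E{\left(p \right)} = p \frac{1}{21} = \frac{p}{21}$)
$M{\left(y \right)} = 2 y \left(-7 + y\right)$ ($M{\left(y \right)} = \left(-7 + y\right) 2 y = 2 y \left(-7 + y\right)$)
$B = -14322$ ($B = - 2 \left(-34 + 3\right) \left(-247 + 2 \cdot 8 \left(-7 + 8\right)\right) = - 2 \left(- 31 \left(-247 + 2 \cdot 8 \cdot 1\right)\right) = - 2 \left(- 31 \left(-247 + 16\right)\right) = - 2 \left(\left(-31\right) \left(-231\right)\right) = \left(-2\right) 7161 = -14322$)
$-17 + B E{\left(10 \right)} = -17 - 14322 \cdot \frac{1}{21} \cdot 10 = -17 - 6820 = -6837$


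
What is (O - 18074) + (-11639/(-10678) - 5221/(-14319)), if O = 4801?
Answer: -2029196488307/152898282 ≈ -13272.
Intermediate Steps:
(O - 18074) + (-11639/(-10678) - 5221/(-14319)) = (4801 - 18074) + (-11639/(-10678) - 5221/(-14319)) = -13273 + (-11639*(-1/10678) - 5221*(-1/14319)) = -13273 + (11639/10678 + 5221/14319) = -13273 + 222408679/152898282 = -2029196488307/152898282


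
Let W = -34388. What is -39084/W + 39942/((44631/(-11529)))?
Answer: -48869231745/4736947 ≈ -10317.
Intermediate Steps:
-39084/W + 39942/((44631/(-11529))) = -39084/(-34388) + 39942/((44631/(-11529))) = -39084*(-1/34388) + 39942/((44631*(-1/11529))) = 9771/8597 + 39942/(-1653/427) = 9771/8597 + 39942*(-427/1653) = 9771/8597 - 5685078/551 = -48869231745/4736947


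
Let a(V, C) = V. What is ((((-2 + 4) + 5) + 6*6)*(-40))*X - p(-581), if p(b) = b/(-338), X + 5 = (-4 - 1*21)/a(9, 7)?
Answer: 40689971/3042 ≈ 13376.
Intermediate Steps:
X = -70/9 (X = -5 + (-4 - 1*21)/9 = -5 + (-4 - 21)*(1/9) = -5 - 25*1/9 = -5 - 25/9 = -70/9 ≈ -7.7778)
p(b) = -b/338 (p(b) = b*(-1/338) = -b/338)
((((-2 + 4) + 5) + 6*6)*(-40))*X - p(-581) = ((((-2 + 4) + 5) + 6*6)*(-40))*(-70/9) - (-1)*(-581)/338 = (((2 + 5) + 36)*(-40))*(-70/9) - 1*581/338 = ((7 + 36)*(-40))*(-70/9) - 581/338 = (43*(-40))*(-70/9) - 581/338 = -1720*(-70/9) - 581/338 = 120400/9 - 581/338 = 40689971/3042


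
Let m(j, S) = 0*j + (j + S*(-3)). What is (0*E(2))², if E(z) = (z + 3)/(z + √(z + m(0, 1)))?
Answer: 0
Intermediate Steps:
m(j, S) = j - 3*S (m(j, S) = 0 + (j - 3*S) = j - 3*S)
E(z) = (3 + z)/(z + √(-3 + z)) (E(z) = (z + 3)/(z + √(z + (0 - 3*1))) = (3 + z)/(z + √(z + (0 - 3))) = (3 + z)/(z + √(z - 3)) = (3 + z)/(z + √(-3 + z)))
(0*E(2))² = (0*((3 + 2)/(2 + √(-3 + 2))))² = (0*(5/(2 + √(-1))))² = (0*(5/(2 + I)))² = (0*(((2 - I)/5)*5))² = (0*(2 - I))² = 0² = 0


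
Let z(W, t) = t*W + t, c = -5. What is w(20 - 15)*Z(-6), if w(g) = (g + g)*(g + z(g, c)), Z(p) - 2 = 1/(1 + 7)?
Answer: -2125/4 ≈ -531.25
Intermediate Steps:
z(W, t) = t + W*t (z(W, t) = W*t + t = t + W*t)
Z(p) = 17/8 (Z(p) = 2 + 1/(1 + 7) = 2 + 1/8 = 2 + ⅛ = 17/8)
w(g) = 2*g*(-5 - 4*g) (w(g) = (g + g)*(g - 5*(1 + g)) = (2*g)*(g + (-5 - 5*g)) = (2*g)*(-5 - 4*g) = 2*g*(-5 - 4*g))
w(20 - 15)*Z(-6) = (2*(20 - 15)*(-5 - 4*(20 - 15)))*(17/8) = (2*5*(-5 - 4*5))*(17/8) = (2*5*(-5 - 20))*(17/8) = (2*5*(-25))*(17/8) = -250*17/8 = -2125/4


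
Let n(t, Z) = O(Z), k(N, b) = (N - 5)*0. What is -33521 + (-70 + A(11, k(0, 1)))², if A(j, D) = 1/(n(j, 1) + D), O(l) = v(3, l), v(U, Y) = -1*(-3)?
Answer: -258008/9 ≈ -28668.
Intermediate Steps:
v(U, Y) = 3
O(l) = 3
k(N, b) = 0 (k(N, b) = (-5 + N)*0 = 0)
n(t, Z) = 3
A(j, D) = 1/(3 + D)
-33521 + (-70 + A(11, k(0, 1)))² = -33521 + (-70 + 1/(3 + 0))² = -33521 + (-70 + 1/3)² = -33521 + (-70 + ⅓)² = -33521 + (-209/3)² = -33521 + 43681/9 = -258008/9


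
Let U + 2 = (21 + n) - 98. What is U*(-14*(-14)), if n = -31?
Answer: -21560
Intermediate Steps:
U = -110 (U = -2 + ((21 - 31) - 98) = -2 + (-10 - 98) = -2 - 108 = -110)
U*(-14*(-14)) = -(-1540)*(-14) = -110*196 = -21560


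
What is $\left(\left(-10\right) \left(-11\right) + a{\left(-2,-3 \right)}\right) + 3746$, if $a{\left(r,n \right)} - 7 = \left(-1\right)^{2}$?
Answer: $3864$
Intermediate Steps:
$a{\left(r,n \right)} = 8$ ($a{\left(r,n \right)} = 7 + \left(-1\right)^{2} = 7 + 1 = 8$)
$\left(\left(-10\right) \left(-11\right) + a{\left(-2,-3 \right)}\right) + 3746 = \left(\left(-10\right) \left(-11\right) + 8\right) + 3746 = \left(110 + 8\right) + 3746 = 118 + 3746 = 3864$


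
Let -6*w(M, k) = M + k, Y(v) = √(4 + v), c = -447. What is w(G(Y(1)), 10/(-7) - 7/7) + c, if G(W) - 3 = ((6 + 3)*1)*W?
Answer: -9389/21 - 3*√5/2 ≈ -450.45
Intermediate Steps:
G(W) = 3 + 9*W (G(W) = 3 + ((6 + 3)*1)*W = 3 + (9*1)*W = 3 + 9*W)
w(M, k) = -M/6 - k/6 (w(M, k) = -(M + k)/6 = -M/6 - k/6)
w(G(Y(1)), 10/(-7) - 7/7) + c = (-(3 + 9*√(4 + 1))/6 - (10/(-7) - 7/7)/6) - 447 = (-(3 + 9*√5)/6 - (10*(-⅐) - 7*⅐)/6) - 447 = ((-½ - 3*√5/2) - (-10/7 - 1)/6) - 447 = ((-½ - 3*√5/2) - ⅙*(-17/7)) - 447 = ((-½ - 3*√5/2) + 17/42) - 447 = (-2/21 - 3*√5/2) - 447 = -9389/21 - 3*√5/2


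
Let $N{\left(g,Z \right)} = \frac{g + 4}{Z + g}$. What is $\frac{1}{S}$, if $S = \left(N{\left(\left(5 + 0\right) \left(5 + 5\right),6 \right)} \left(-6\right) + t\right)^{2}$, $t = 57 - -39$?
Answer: $\frac{196}{1595169} \approx 0.00012287$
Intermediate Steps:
$N{\left(g,Z \right)} = \frac{4 + g}{Z + g}$
$t = 96$ ($t = 57 + 39 = 96$)
$S = \frac{1595169}{196}$ ($S = \left(\frac{4 + \left(5 + 0\right) \left(5 + 5\right)}{6 + \left(5 + 0\right) \left(5 + 5\right)} \left(-6\right) + 96\right)^{2} = \left(\frac{4 + 5 \cdot 10}{6 + 5 \cdot 10} \left(-6\right) + 96\right)^{2} = \left(\frac{4 + 50}{6 + 50} \left(-6\right) + 96\right)^{2} = \left(\frac{1}{56} \cdot 54 \left(-6\right) + 96\right)^{2} = \left(\frac{27}{28} \left(-6\right) + 96\right)^{2} = \left(- \frac{81}{14} + 96\right)^{2} = \left(\frac{1263}{14}\right)^{2} = \frac{1595169}{196} \approx 8138.6$)
$\frac{1}{S} = \frac{1}{\frac{1595169}{196}} = \frac{196}{1595169}$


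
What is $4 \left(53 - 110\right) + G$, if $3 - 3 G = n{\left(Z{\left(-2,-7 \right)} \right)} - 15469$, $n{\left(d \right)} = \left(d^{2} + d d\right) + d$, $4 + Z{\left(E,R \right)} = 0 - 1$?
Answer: $\frac{14743}{3} \approx 4914.3$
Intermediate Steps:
$Z{\left(E,R \right)} = -5$ ($Z{\left(E,R \right)} = -4 + \left(0 - 1\right) = -4 - 1 = -5$)
$n{\left(d \right)} = d + 2 d^{2}$ ($n{\left(d \right)} = \left(d^{2} + d^{2}\right) + d = 2 d^{2} + d = d + 2 d^{2}$)
$G = \frac{15427}{3}$ ($G = 1 - \frac{- 5 \left(1 + 2 \left(-5\right)\right) - 15469}{3} = 1 - \frac{- 5 \left(1 - 10\right) - 15469}{3} = 1 - \frac{\left(-5\right) \left(-9\right) - 15469}{3} = 1 - \frac{45 - 15469}{3} = 1 - - \frac{15424}{3} = 1 + \frac{15424}{3} = \frac{15427}{3} \approx 5142.3$)
$4 \left(53 - 110\right) + G = 4 \left(53 - 110\right) + \frac{15427}{3} = 4 \left(-57\right) + \frac{15427}{3} = -228 + \frac{15427}{3} = \frac{14743}{3}$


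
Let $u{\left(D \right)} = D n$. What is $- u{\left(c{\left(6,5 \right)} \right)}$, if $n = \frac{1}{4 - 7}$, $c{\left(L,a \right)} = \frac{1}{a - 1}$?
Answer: $\frac{1}{12} \approx 0.083333$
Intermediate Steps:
$c{\left(L,a \right)} = \frac{1}{-1 + a}$
$n = - \frac{1}{3}$ ($n = \frac{1}{-3} = - \frac{1}{3} \approx -0.33333$)
$u{\left(D \right)} = - \frac{D}{3}$ ($u{\left(D \right)} = D \left(- \frac{1}{3}\right) = - \frac{D}{3}$)
$- u{\left(c{\left(6,5 \right)} \right)} = - \frac{-1}{3 \left(-1 + 5\right)} = - \frac{-1}{3 \cdot 4} = \left(-1\right) \left(- \frac{1}{12}\right) = \frac{1}{12}$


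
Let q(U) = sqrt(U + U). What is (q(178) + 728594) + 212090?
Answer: 940684 + 2*sqrt(89) ≈ 9.4070e+5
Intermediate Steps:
q(U) = sqrt(2)*sqrt(U) (q(U) = sqrt(2*U) = sqrt(2)*sqrt(U))
(q(178) + 728594) + 212090 = (sqrt(2)*sqrt(178) + 728594) + 212090 = (2*sqrt(89) + 728594) + 212090 = (728594 + 2*sqrt(89)) + 212090 = 940684 + 2*sqrt(89)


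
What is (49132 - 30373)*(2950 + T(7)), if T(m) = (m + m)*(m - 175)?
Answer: 11217882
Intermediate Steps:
T(m) = 2*m*(-175 + m) (T(m) = (2*m)*(-175 + m) = 2*m*(-175 + m))
(49132 - 30373)*(2950 + T(7)) = (49132 - 30373)*(2950 + 2*7*(-175 + 7)) = 18759*(2950 + 2*7*(-168)) = 18759*(2950 - 2352) = 18759*598 = 11217882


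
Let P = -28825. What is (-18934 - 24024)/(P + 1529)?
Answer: 21479/13648 ≈ 1.5738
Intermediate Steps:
(-18934 - 24024)/(P + 1529) = (-18934 - 24024)/(-28825 + 1529) = -42958/(-27296) = -42958*(-1/27296) = 21479/13648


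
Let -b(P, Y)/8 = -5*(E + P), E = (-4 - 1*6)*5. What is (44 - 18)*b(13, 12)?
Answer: -38480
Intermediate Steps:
E = -50 (E = (-4 - 6)*5 = -10*5 = -50)
b(P, Y) = -2000 + 40*P (b(P, Y) = -(-40)*(-50 + P) = -8*(250 - 5*P) = -2000 + 40*P)
(44 - 18)*b(13, 12) = (44 - 18)*(-2000 + 40*13) = 26*(-2000 + 520) = 26*(-1480) = -38480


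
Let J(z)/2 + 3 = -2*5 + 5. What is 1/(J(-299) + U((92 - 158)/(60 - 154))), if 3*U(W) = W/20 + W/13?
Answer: -12220/195157 ≈ -0.062616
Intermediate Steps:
J(z) = -16 (J(z) = -6 + 2*(-2*5 + 5) = -6 + 2*(-10 + 5) = -6 + 2*(-5) = -6 - 10 = -16)
U(W) = 11*W/260 (U(W) = (W/20 + W/13)/3 = (33*W/260)/3 = 11*W/260)
1/(J(-299) + U((92 - 158)/(60 - 154))) = 1/(-16 + 11*((92 - 158)/(60 - 154))/260) = 1/(-16 + 11*(-66/(-94))/260) = 1/(-16 + 11*(-66*(-1/94))/260) = 1/(-16 + (11/260)*(33/47)) = 1/(-16 + 363/12220) = 1/(-195157/12220) = -12220/195157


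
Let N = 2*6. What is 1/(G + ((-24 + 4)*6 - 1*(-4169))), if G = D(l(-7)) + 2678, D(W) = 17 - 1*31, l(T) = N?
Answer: 1/6713 ≈ 0.00014896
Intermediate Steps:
N = 12
l(T) = 12
D(W) = -14 (D(W) = 17 - 31 = -14)
G = 2664 (G = -14 + 2678 = 2664)
1/(G + ((-24 + 4)*6 - 1*(-4169))) = 1/(2664 + ((-24 + 4)*6 - 1*(-4169))) = 1/(2664 + (-20*6 + 4169)) = 1/(2664 + (-120 + 4169)) = 1/(2664 + 4049) = 1/6713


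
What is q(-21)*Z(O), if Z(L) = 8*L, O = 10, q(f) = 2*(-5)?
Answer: -800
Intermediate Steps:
q(f) = -10
q(-21)*Z(O) = -80*10 = -10*80 = -800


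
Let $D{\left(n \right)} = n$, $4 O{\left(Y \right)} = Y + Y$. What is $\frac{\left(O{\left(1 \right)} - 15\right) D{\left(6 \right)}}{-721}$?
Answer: $\frac{87}{721} \approx 0.12067$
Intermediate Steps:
$O{\left(Y \right)} = \frac{Y}{2}$ ($O{\left(Y \right)} = \frac{Y + Y}{4} = \frac{2 Y}{4} = \frac{Y}{2}$)
$\frac{\left(O{\left(1 \right)} - 15\right) D{\left(6 \right)}}{-721} = \frac{\left(\frac{1}{2} \cdot 1 - 15\right) 6}{-721} = \left(\frac{1}{2} - 15\right) 6 \left(- \frac{1}{721}\right) = \left(- \frac{29}{2}\right) 6 \left(- \frac{1}{721}\right) = \left(-87\right) \left(- \frac{1}{721}\right) = \frac{87}{721}$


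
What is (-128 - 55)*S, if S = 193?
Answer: -35319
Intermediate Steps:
(-128 - 55)*S = (-128 - 55)*193 = -183*193 = -35319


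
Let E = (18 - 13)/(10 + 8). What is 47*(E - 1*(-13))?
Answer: 11233/18 ≈ 624.06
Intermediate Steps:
E = 5/18 ≈ 0.27778
47*(E - 1*(-13)) = 47*(5/18 - 1*(-13)) = 47*(5/18 + 13) = 47*(239/18) = 11233/18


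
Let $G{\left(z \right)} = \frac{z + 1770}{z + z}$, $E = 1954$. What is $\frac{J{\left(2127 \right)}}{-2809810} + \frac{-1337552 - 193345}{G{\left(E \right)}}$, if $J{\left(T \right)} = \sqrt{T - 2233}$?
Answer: $- \frac{1495686369}{931} - \frac{i \sqrt{106}}{2809810} \approx -1.6065 \cdot 10^{6} - 3.6642 \cdot 10^{-6} i$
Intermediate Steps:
$J{\left(T \right)} = \sqrt{-2233 + T}$
$G{\left(z \right)} = \frac{1770 + z}{2 z}$
$\frac{J{\left(2127 \right)}}{-2809810} + \frac{-1337552 - 193345}{G{\left(E \right)}} = \frac{\sqrt{-2233 + 2127}}{-2809810} + \frac{-1337552 - 193345}{\frac{1}{2} \cdot \frac{1}{1954} \left(1770 + 1954\right)} = \sqrt{-106} \left(- \frac{1}{2809810}\right) - \frac{1530897}{\frac{1}{2} \cdot \frac{1}{1954} \cdot 3724} = i \sqrt{106} \left(- \frac{1}{2809810}\right) - \frac{1530897}{\frac{931}{977}} = - \frac{i \sqrt{106}}{2809810} - \frac{1495686369}{931} = - \frac{1495686369}{931} - \frac{i \sqrt{106}}{2809810}$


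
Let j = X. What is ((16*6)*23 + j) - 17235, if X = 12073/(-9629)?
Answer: -144707056/9629 ≈ -15028.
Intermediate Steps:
X = -12073/9629 (X = 12073*(-1/9629) = -12073/9629 ≈ -1.2538)
j = -12073/9629 ≈ -1.2538
((16*6)*23 + j) - 17235 = ((16*6)*23 - 12073/9629) - 17235 = (96*23 - 12073/9629) - 17235 = (2208 - 12073/9629) - 17235 = 21248759/9629 - 17235 = -144707056/9629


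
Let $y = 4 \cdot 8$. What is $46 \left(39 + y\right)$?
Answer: $3266$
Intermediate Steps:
$y = 32$
$46 \left(39 + y\right) = 46 \left(39 + 32\right) = 46 \cdot 71 = 3266$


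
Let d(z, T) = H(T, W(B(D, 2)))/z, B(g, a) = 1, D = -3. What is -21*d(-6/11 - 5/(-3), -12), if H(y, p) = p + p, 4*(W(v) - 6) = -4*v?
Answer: -6930/37 ≈ -187.30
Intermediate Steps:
W(v) = 6 - v (W(v) = 6 + (-4*v)/4 = 6 - v)
H(y, p) = 2*p
d(z, T) = 10/z (d(z, T) = (2*(6 - 1*1))/z = (2*(6 - 1))/z = (2*5)/z = 10/z)
-21*d(-6/11 - 5/(-3), -12) = -210/(-6/11 - 5/(-3)) = -210/(-6*1/11 - 5*(-⅓)) = -210/(-6/11 + 5/3) = -210/37/33 = -210*33/37 = -21*330/37 = -6930/37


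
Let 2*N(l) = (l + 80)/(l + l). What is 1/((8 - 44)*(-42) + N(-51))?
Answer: 204/308419 ≈ 0.00066144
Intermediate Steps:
N(l) = (80 + l)/(4*l) (N(l) = ((l + 80)/(l + l))/2 = ((80 + l)/((2*l)))/2 = ((80 + l)*(1/(2*l)))/2 = ((80 + l)/(2*l))/2 = (80 + l)/(4*l))
1/((8 - 44)*(-42) + N(-51)) = 1/((8 - 44)*(-42) + (¼)*(80 - 51)/(-51)) = 1/(-36*(-42) + (¼)*(-1/51)*29) = 1/(1512 - 29/204) = 1/(308419/204) = 204/308419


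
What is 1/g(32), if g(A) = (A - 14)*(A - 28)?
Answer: 1/72 ≈ 0.013889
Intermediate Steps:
g(A) = (-28 + A)*(-14 + A) (g(A) = (-14 + A)*(-28 + A) = (-28 + A)*(-14 + A))
1/g(32) = 1/(392 + 32² - 42*32) = 1/(392 + 1024 - 1344) = 1/72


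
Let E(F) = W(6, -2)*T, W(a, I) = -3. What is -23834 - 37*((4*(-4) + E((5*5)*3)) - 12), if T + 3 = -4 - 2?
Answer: -23797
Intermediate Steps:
T = -9 (T = -3 + (-4 - 2) = -3 - 6 = -9)
E(F) = 27 (E(F) = -3*(-9) = 27)
-23834 - 37*((4*(-4) + E((5*5)*3)) - 12) = -23834 - 37*((4*(-4) + 27) - 12) = -23834 - 37*((-16 + 27) - 12) = -23834 - 37*(11 - 12) = -23834 - 37*(-1) = -23834 - 1*(-37) = -23834 + 37 = -23797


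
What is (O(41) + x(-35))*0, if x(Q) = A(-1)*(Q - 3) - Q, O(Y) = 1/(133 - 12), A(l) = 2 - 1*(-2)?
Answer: 0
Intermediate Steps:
A(l) = 4 (A(l) = 2 + 2 = 4)
O(Y) = 1/121
x(Q) = -12 + 3*Q (x(Q) = 4*(Q - 3) - Q = 4*(-3 + Q) - Q = (-12 + 4*Q) - Q = -12 + 3*Q)
(O(41) + x(-35))*0 = (1/121 + (-12 + 3*(-35)))*0 = (1/121 + (-12 - 105))*0 = (1/121 - 117)*0 = -14156/121*0 = 0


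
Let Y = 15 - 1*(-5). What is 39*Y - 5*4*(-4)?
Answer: 860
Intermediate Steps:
Y = 20 (Y = 15 + 5 = 20)
39*Y - 5*4*(-4) = 39*20 - 5*4*(-4) = 780 - 20*(-4) = 780 + 80 = 860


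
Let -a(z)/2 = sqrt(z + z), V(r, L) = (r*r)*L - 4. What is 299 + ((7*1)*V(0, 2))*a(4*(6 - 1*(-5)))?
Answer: 299 + 112*sqrt(22) ≈ 824.33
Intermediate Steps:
V(r, L) = -4 + L*r**2 (V(r, L) = r**2*L - 4 = L*r**2 - 4 = -4 + L*r**2)
a(z) = -2*sqrt(2)*sqrt(z) (a(z) = -2*sqrt(z + z) = -2*sqrt(2)*sqrt(z))
299 + ((7*1)*V(0, 2))*a(4*(6 - 1*(-5))) = 299 + ((7*1)*(-4 + 2*0**2))*(-2*sqrt(2)*sqrt(4*(6 - 1*(-5)))) = 299 + (7*(-4 + 2*0))*(-2*sqrt(2)*sqrt(4*(6 + 5))) = 299 + (7*(-4 + 0))*(-2*sqrt(2)*sqrt(4*11)) = 299 + (7*(-4))*(-2*sqrt(2)*sqrt(44)) = 299 - (-56)*sqrt(2)*2*sqrt(11) = 299 - (-112)*sqrt(22) = 299 + 112*sqrt(22)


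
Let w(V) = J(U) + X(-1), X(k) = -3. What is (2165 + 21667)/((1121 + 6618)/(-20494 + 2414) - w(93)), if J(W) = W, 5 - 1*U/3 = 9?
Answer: 430882560/263461 ≈ 1635.5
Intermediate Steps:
U = -12 (U = 15 - 3*9 = 15 - 27 = -12)
w(V) = -15 (w(V) = -12 - 3 = -15)
(2165 + 21667)/((1121 + 6618)/(-20494 + 2414) - w(93)) = (2165 + 21667)/((1121 + 6618)/(-20494 + 2414) - 1*(-15)) = 23832/(7739/(-18080) + 15) = 23832/(7739*(-1/18080) + 15) = 23832/(-7739/18080 + 15) = 23832/(263461/18080) = 23832*(18080/263461) = 430882560/263461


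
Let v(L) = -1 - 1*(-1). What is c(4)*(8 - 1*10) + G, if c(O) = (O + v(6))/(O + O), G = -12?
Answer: -13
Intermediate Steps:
v(L) = 0 (v(L) = -1 + 1 = 0)
c(O) = ½ (c(O) = (O + 0)/(O + O) = O/((2*O)) = O*(1/(2*O)) = ½)
c(4)*(8 - 1*10) + G = (8 - 1*10)/2 - 12 = (8 - 10)/2 - 12 = (½)*(-2) - 12 = -1 - 12 = -13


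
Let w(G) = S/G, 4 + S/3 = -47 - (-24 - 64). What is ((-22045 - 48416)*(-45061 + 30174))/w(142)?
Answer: 49650437598/37 ≈ 1.3419e+9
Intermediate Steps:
S = 111 (S = -12 + 3*(-47 - (-24 - 64)) = -12 + 3*(-47 - 1*(-88)) = -12 + 3*(-47 + 88) = -12 + 3*41 = -12 + 123 = 111)
w(G) = 111/G
((-22045 - 48416)*(-45061 + 30174))/w(142) = ((-22045 - 48416)*(-45061 + 30174))/((111/142)) = (-70461*(-14887))/((111*(1/142))) = 1048952907/(111/142) = 1048952907*(142/111) = 49650437598/37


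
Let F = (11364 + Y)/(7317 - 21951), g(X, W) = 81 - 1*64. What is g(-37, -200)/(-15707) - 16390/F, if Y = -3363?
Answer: 418593733867/13963523 ≈ 29978.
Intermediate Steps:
g(X, W) = 17 (g(X, W) = 81 - 64 = 17)
F = -889/1626 (F = (11364 - 3363)/(7317 - 21951) = 8001/(-14634) = 8001*(-1/14634) = -889/1626 ≈ -0.54674)
g(-37, -200)/(-15707) - 16390/F = 17/(-15707) - 16390/(-889/1626) = 17*(-1/15707) - 16390*(-1626/889) = -17/15707 + 26650140/889 = 418593733867/13963523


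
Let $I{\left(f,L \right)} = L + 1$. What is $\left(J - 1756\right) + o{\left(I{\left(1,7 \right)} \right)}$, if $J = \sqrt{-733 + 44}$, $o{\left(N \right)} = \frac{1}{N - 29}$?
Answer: $- \frac{36877}{21} + i \sqrt{689} \approx -1756.0 + 26.249 i$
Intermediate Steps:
$I{\left(f,L \right)} = 1 + L$
$o{\left(N \right)} = \frac{1}{-29 + N}$
$J = i \sqrt{689}$ ($J = \sqrt{-689} = i \sqrt{689} \approx 26.249 i$)
$\left(J - 1756\right) + o{\left(I{\left(1,7 \right)} \right)} = \left(i \sqrt{689} - 1756\right) + \frac{1}{-29 + \left(1 + 7\right)} = \left(-1756 + i \sqrt{689}\right) + \frac{1}{-29 + 8} = \left(-1756 + i \sqrt{689}\right) + \frac{1}{-21} = \left(-1756 + i \sqrt{689}\right) - \frac{1}{21} = - \frac{36877}{21} + i \sqrt{689}$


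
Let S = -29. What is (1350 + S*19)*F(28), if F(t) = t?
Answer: 22372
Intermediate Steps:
(1350 + S*19)*F(28) = (1350 - 29*19)*28 = (1350 - 551)*28 = 799*28 = 22372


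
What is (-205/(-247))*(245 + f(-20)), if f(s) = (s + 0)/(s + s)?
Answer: 100655/494 ≈ 203.76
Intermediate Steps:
f(s) = ½ (f(s) = s/((2*s)) = s*(1/(2*s)) = ½)
(-205/(-247))*(245 + f(-20)) = (-205/(-247))*(245 + ½) = -205*(-1/247)*(491/2) = (205/247)*(491/2) = 100655/494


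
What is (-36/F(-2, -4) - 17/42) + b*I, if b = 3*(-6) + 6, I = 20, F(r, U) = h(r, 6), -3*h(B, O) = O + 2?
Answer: -4765/21 ≈ -226.90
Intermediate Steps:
h(B, O) = -⅔ - O/3 (h(B, O) = -(O + 2)/3 = -(2 + O)/3 = -⅔ - O/3)
F(r, U) = -8/3 (F(r, U) = -⅔ - ⅓*6 = -⅔ - 2 = -8/3)
b = -12 (b = -18 + 6 = -12)
(-36/F(-2, -4) - 17/42) + b*I = (-36/(-8/3) - 17/42) - 12*20 = (-36*(-3/8) - 17*1/42) - 240 = (27/2 - 17/42) - 240 = 275/21 - 240 = -4765/21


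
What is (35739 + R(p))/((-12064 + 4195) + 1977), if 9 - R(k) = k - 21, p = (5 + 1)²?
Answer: -11911/1964 ≈ -6.0647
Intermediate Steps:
p = 36 (p = 6² = 36)
R(k) = 30 - k (R(k) = 9 - (k - 21) = 9 - (-21 + k) = 9 + (21 - k) = 30 - k)
(35739 + R(p))/((-12064 + 4195) + 1977) = (35739 + (30 - 1*36))/((-12064 + 4195) + 1977) = (35739 + (30 - 36))/(-7869 + 1977) = (35739 - 6)/(-5892) = 35733*(-1/5892) = -11911/1964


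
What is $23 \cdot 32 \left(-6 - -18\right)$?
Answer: $8832$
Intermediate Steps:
$23 \cdot 32 \left(-6 - -18\right) = 736 \left(-6 + 18\right) = 736 \cdot 12 = 8832$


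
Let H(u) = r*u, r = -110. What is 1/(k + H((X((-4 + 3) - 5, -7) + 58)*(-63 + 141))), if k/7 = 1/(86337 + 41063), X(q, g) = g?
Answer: -18200/7963955999 ≈ -2.2853e-6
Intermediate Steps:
k = 1/18200 (k = 7/(86337 + 41063) = 7/127400 = 7*(1/127400) = 1/18200 ≈ 5.4945e-5)
H(u) = -110*u
1/(k + H((X((-4 + 3) - 5, -7) + 58)*(-63 + 141))) = 1/(1/18200 - 110*(-7 + 58)*(-63 + 141)) = 1/(1/18200 - 5610*78) = 1/(1/18200 - 110*3978) = 1/(1/18200 - 437580) = 1/(-7963955999/18200) = -18200/7963955999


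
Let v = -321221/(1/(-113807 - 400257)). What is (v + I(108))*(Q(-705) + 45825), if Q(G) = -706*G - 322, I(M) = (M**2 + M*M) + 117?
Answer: 89703074209739237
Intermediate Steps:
I(M) = 117 + 2*M**2 (I(M) = (M**2 + M**2) + 117 = 2*M**2 + 117 = 117 + 2*M**2)
Q(G) = -322 - 706*G
v = 165128152144 (v = -321221/(1/(-514064)) = -321221/(-1/514064) = -321221*(-514064) = 165128152144)
(v + I(108))*(Q(-705) + 45825) = (165128152144 + (117 + 2*108**2))*((-322 - 706*(-705)) + 45825) = (165128152144 + (117 + 2*11664))*((-322 + 497730) + 45825) = (165128152144 + (117 + 23328))*(497408 + 45825) = (165128152144 + 23445)*543233 = 165128175589*543233 = 89703074209739237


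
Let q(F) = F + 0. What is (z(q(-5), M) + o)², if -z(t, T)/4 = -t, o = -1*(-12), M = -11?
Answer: 64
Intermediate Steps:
q(F) = F
o = 12
z(t, T) = 4*t (z(t, T) = -(-4)*t = 4*t)
(z(q(-5), M) + o)² = (4*(-5) + 12)² = (-20 + 12)² = (-8)² = 64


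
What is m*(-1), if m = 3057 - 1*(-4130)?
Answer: -7187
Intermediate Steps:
m = 7187 (m = 3057 + 4130 = 7187)
m*(-1) = 7187*(-1) = -7187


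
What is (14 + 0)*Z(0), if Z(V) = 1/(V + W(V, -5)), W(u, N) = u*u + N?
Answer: -14/5 ≈ -2.8000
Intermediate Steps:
W(u, N) = N + u² (W(u, N) = u² + N = N + u²)
Z(V) = 1/(-5 + V + V²) (Z(V) = 1/(V + (-5 + V²)) = 1/(-5 + V + V²))
(14 + 0)*Z(0) = (14 + 0)/(-5 + 0 + 0²) = 14/(-5 + 0 + 0) = 14/(-5) = 14*(-⅕) = -14/5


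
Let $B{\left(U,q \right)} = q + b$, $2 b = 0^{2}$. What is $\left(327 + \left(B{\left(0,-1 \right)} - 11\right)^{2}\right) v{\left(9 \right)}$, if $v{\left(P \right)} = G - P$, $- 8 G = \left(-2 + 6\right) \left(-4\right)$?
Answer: $-3297$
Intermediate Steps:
$b = 0$ ($b = \frac{0^{2}}{2} = \frac{1}{2} \cdot 0 = 0$)
$B{\left(U,q \right)} = q$ ($B{\left(U,q \right)} = q + 0 = q$)
$G = 2$ ($G = - \frac{\left(-2 + 6\right) \left(-4\right)}{8} = - \frac{4 \left(-4\right)}{8} = \left(- \frac{1}{8}\right) \left(-16\right) = 2$)
$v{\left(P \right)} = 2 - P$
$\left(327 + \left(B{\left(0,-1 \right)} - 11\right)^{2}\right) v{\left(9 \right)} = \left(327 + \left(-1 - 11\right)^{2}\right) \left(2 - 9\right) = \left(327 + \left(-12\right)^{2}\right) \left(2 - 9\right) = \left(327 + 144\right) \left(-7\right) = 471 \left(-7\right) = -3297$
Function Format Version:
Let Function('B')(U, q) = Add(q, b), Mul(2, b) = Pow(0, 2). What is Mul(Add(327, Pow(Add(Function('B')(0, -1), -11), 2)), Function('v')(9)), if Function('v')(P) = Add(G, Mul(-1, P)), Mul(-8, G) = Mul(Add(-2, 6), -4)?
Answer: -3297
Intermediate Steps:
b = 0 (b = Mul(Rational(1, 2), Pow(0, 2)) = Mul(Rational(1, 2), 0) = 0)
Function('B')(U, q) = q (Function('B')(U, q) = Add(q, 0) = q)
G = 2 (G = Mul(Rational(-1, 8), Mul(Add(-2, 6), -4)) = Mul(Rational(-1, 8), Mul(4, -4)) = Mul(Rational(-1, 8), -16) = 2)
Function('v')(P) = Add(2, Mul(-1, P))
Mul(Add(327, Pow(Add(Function('B')(0, -1), -11), 2)), Function('v')(9)) = Mul(Add(327, Pow(Add(-1, -11), 2)), Add(2, Mul(-1, 9))) = Mul(Add(327, Pow(-12, 2)), Add(2, -9)) = Mul(Add(327, 144), -7) = Mul(471, -7) = -3297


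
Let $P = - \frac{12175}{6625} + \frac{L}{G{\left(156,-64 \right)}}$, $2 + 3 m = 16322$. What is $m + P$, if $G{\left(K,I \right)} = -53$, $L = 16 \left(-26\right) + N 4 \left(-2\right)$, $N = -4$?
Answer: $\frac{1443033}{265} \approx 5445.4$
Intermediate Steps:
$m = 5440$ ($m = - \frac{2}{3} + \frac{1}{3} \cdot 16322 = - \frac{2}{3} + \frac{16322}{3} = 5440$)
$L = -384$ ($L = 16 \left(-26\right) + \left(-4\right) 4 \left(-2\right) = -416 - -32 = -416 + 32 = -384$)
$P = \frac{1433}{265}$ ($P = - \frac{12175}{6625} - \frac{384}{-53} = \left(-12175\right) \frac{1}{6625} - - \frac{384}{53} = - \frac{487}{265} + \frac{384}{53} = \frac{1433}{265} \approx 5.4075$)
$m + P = 5440 + \frac{1433}{265} = \frac{1443033}{265}$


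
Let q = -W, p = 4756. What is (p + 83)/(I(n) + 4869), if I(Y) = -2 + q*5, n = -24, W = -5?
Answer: 4839/4892 ≈ 0.98917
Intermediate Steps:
q = 5 (q = -1*(-5) = 5)
I(Y) = 23 (I(Y) = -2 + 5*5 = -2 + 25 = 23)
(p + 83)/(I(n) + 4869) = (4756 + 83)/(23 + 4869) = 4839/4892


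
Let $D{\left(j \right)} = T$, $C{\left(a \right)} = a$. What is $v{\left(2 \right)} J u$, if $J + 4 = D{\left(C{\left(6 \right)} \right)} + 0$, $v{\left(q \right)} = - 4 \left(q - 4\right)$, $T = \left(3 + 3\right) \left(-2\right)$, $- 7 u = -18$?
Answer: $- \frac{2304}{7} \approx -329.14$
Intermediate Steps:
$u = \frac{18}{7}$ ($u = \left(- \frac{1}{7}\right) \left(-18\right) = \frac{18}{7} \approx 2.5714$)
$T = -12$ ($T = 6 \left(-2\right) = -12$)
$D{\left(j \right)} = -12$
$v{\left(q \right)} = 16 - 4 q$ ($v{\left(q \right)} = - 4 \left(-4 + q\right) = 16 - 4 q$)
$J = -16$ ($J = -4 + \left(-12 + 0\right) = -4 - 12 = -16$)
$v{\left(2 \right)} J u = \left(16 - 8\right) \left(-16\right) \frac{18}{7} = 8 \left(-16\right) \frac{18}{7} = \left(-128\right) \frac{18}{7} = - \frac{2304}{7}$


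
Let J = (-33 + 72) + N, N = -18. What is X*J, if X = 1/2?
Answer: 21/2 ≈ 10.500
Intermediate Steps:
X = ½ (X = 1*(½) = ½ ≈ 0.50000)
J = 21 (J = (-33 + 72) - 18 = 39 - 18 = 21)
X*J = (½)*21 = 21/2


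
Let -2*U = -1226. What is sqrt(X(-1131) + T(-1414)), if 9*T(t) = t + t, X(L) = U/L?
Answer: I*sqrt(402634115)/1131 ≈ 17.742*I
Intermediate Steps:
U = 613 (U = -1/2*(-1226) = 613)
X(L) = 613/L
T(t) = 2*t/9 (T(t) = (t + t)/9 = (2*t)/9 = 2*t/9)
sqrt(X(-1131) + T(-1414)) = sqrt(613/(-1131) + (2/9)*(-1414)) = sqrt(613*(-1/1131) - 2828/9) = sqrt(-613/1131 - 2828/9) = sqrt(-1067995/3393) = I*sqrt(402634115)/1131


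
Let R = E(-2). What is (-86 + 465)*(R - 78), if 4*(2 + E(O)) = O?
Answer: -61019/2 ≈ -30510.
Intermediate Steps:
E(O) = -2 + O/4
R = -5/2 (R = -2 + (¼)*(-2) = -2 - ½ = -5/2 ≈ -2.5000)
(-86 + 465)*(R - 78) = (-86 + 465)*(-5/2 - 78) = 379*(-161/2) = -61019/2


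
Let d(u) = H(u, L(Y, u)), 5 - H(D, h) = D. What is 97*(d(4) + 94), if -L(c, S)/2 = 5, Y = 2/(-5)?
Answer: 9215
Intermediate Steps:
Y = -⅖ (Y = 2*(-⅕) = -⅖ ≈ -0.40000)
L(c, S) = -10 (L(c, S) = -2*5 = -10)
H(D, h) = 5 - D
d(u) = 5 - u
97*(d(4) + 94) = 97*((5 - 1*4) + 94) = 97*((5 - 4) + 94) = 97*(1 + 94) = 97*95 = 9215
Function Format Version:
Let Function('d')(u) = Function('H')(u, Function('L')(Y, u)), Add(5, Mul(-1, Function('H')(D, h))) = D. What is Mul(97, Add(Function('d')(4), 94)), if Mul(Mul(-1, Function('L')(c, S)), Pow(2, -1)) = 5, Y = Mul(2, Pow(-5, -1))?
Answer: 9215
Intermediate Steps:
Y = Rational(-2, 5) (Y = Mul(2, Rational(-1, 5)) = Rational(-2, 5) ≈ -0.40000)
Function('L')(c, S) = -10 (Function('L')(c, S) = Mul(-2, 5) = -10)
Function('H')(D, h) = Add(5, Mul(-1, D))
Function('d')(u) = Add(5, Mul(-1, u))
Mul(97, Add(Function('d')(4), 94)) = Mul(97, Add(Add(5, Mul(-1, 4)), 94)) = Mul(97, Add(Add(5, -4), 94)) = Mul(97, Add(1, 94)) = Mul(97, 95) = 9215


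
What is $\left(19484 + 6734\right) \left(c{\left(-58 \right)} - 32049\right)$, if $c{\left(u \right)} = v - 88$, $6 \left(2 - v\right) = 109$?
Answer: $- \frac{2528975171}{3} \approx -8.4299 \cdot 10^{8}$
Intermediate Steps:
$v = - \frac{97}{6}$ ($v = 2 - \frac{109}{6} = - \frac{97}{6} \approx -16.167$)
$c{\left(u \right)} = - \frac{625}{6}$ ($c{\left(u \right)} = - \frac{97}{6} - 88 = - \frac{625}{6}$)
$\left(19484 + 6734\right) \left(c{\left(-58 \right)} - 32049\right) = \left(19484 + 6734\right) \left(- \frac{625}{6} - 32049\right) = 26218 \left(- \frac{192919}{6}\right) = - \frac{2528975171}{3}$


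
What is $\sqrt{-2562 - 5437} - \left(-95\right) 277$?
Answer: $26315 + i \sqrt{7999} \approx 26315.0 + 89.437 i$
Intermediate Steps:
$\sqrt{-2562 - 5437} - \left(-95\right) 277 = \sqrt{-7999} - -26315 = i \sqrt{7999} + 26315 = 26315 + i \sqrt{7999}$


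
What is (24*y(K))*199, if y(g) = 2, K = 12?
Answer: 9552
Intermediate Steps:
(24*y(K))*199 = (24*2)*199 = 48*199 = 9552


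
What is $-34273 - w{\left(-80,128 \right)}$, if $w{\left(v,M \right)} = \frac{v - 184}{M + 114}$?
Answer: $- \frac{376991}{11} \approx -34272.0$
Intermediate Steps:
$w{\left(v,M \right)} = \frac{-184 + v}{114 + M}$
$-34273 - w{\left(-80,128 \right)} = -34273 - \frac{-184 - 80}{114 + 128} = -34273 - \frac{1}{242} \left(-264\right) = -34273 - - \frac{12}{11} = -34273 + \frac{12}{11} = - \frac{376991}{11}$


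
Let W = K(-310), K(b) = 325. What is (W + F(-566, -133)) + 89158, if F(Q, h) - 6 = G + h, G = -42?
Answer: 89314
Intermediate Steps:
W = 325
F(Q, h) = -36 + h (F(Q, h) = 6 + (-42 + h) = -36 + h)
(W + F(-566, -133)) + 89158 = (325 + (-36 - 133)) + 89158 = (325 - 169) + 89158 = 156 + 89158 = 89314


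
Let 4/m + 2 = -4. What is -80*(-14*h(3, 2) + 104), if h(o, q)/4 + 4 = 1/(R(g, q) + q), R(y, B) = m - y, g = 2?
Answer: -32960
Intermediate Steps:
m = -2/3 (m = 4/(-2 - 4) = 4/(-6) = 4*(-1/6) = -2/3 ≈ -0.66667)
R(y, B) = -2/3 - y
h(o, q) = -16 + 4/(-8/3 + q) (h(o, q) = -16 + 4/((-2/3 - 1*2) + q) = -16 + 4/((-2/3 - 2) + q) = -16 + 4/(-8/3 + q))
-80*(-14*h(3, 2) + 104) = -80*(-56*(35 - 12*2)/(-8 + 3*2) + 104) = -80*(-56*(35 - 24)/(-8 + 6) + 104) = -80*(-56*11/(-2) + 104) = -80*(-56*(-1)*11/2 + 104) = -80*(-14*(-22) + 104) = -80*(308 + 104) = -80*412 = -32960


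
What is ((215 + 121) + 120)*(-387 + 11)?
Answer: -171456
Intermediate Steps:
((215 + 121) + 120)*(-387 + 11) = (336 + 120)*(-376) = 456*(-376) = -171456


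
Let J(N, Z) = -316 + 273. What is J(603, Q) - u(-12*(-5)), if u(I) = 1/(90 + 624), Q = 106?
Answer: -30703/714 ≈ -43.001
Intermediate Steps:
J(N, Z) = -43
u(I) = 1/714
J(603, Q) - u(-12*(-5)) = -43 - 1*1/714 = -43 - 1/714 = -30703/714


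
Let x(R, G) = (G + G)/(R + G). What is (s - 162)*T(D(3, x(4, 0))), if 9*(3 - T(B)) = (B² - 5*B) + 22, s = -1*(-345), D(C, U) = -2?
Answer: -183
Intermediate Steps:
x(R, G) = 2*G/(G + R) (x(R, G) = (2*G)/(G + R) = 2*G/(G + R))
s = 345
T(B) = 5/9 - B²/9 + 5*B/9 (T(B) = 3 - ((B² - 5*B) + 22)/9 = 3 - (22 + B² - 5*B)/9 = 3 + (-22/9 - B²/9 + 5*B/9) = 5/9 - B²/9 + 5*B/9)
(s - 162)*T(D(3, x(4, 0))) = (345 - 162)*(5/9 - ⅑*(-2)² + (5/9)*(-2)) = 183*(5/9 - ⅑*4 - 10/9) = 183*(5/9 - 4/9 - 10/9) = 183*(-1) = -183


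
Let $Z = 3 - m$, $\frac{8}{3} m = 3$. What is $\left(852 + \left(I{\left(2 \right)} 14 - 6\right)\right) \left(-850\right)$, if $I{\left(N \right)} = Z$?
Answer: $- \frac{1482825}{2} \approx -7.4141 \cdot 10^{5}$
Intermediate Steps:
$m = \frac{9}{8}$ ($m = \frac{3}{8} \cdot 3 = \frac{9}{8} \approx 1.125$)
$Z = \frac{15}{8}$ ($Z = 3 - \frac{9}{8} = \frac{15}{8} \approx 1.875$)
$I{\left(N \right)} = \frac{15}{8}$
$\left(852 + \left(I{\left(2 \right)} 14 - 6\right)\right) \left(-850\right) = \left(852 + \left(\frac{15}{8} \cdot 14 - 6\right)\right) \left(-850\right) = \left(852 + \left(\frac{105}{4} - 6\right)\right) \left(-850\right) = \left(852 + \frac{81}{4}\right) \left(-850\right) = \frac{3489}{4} \left(-850\right) = - \frac{1482825}{2}$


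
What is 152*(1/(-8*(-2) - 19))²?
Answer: 152/9 ≈ 16.889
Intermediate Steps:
152*(1/(-8*(-2) - 19))² = 152*(1/(16 - 19))² = 152*(1/(-3))² = 152*(-⅓)² = 152*(⅑) = 152/9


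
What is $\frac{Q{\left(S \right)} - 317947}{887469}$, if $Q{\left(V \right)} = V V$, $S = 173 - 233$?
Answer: $- \frac{28577}{80679} \approx -0.35421$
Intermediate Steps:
$S = -60$ ($S = 173 - 233 = -60$)
$Q{\left(V \right)} = V^{2}$
$\frac{Q{\left(S \right)} - 317947}{887469} = \frac{\left(-60\right)^{2} - 317947}{887469} = \left(3600 - 317947\right) \frac{1}{887469} = \left(-314347\right) \frac{1}{887469} = - \frac{28577}{80679}$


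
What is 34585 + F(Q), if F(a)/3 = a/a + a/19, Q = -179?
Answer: 656635/19 ≈ 34560.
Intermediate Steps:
F(a) = 3 + 3*a/19 (F(a) = 3*(a/a + a/19) = 3*(1 + a*(1/19)) = 3*(1 + a/19) = 3 + 3*a/19)
34585 + F(Q) = 34585 + (3 + (3/19)*(-179)) = 34585 + (3 - 537/19) = 34585 - 480/19 = 656635/19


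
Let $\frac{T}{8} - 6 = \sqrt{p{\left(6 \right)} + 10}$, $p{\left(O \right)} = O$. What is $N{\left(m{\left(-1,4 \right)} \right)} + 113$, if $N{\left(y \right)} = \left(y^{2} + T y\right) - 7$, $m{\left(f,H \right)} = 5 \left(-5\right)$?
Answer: $-1269$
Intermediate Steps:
$m{\left(f,H \right)} = -25$
$T = 80$ ($T = 48 + 8 \sqrt{6 + 10} = 48 + 8 \sqrt{16} = 48 + 8 \cdot 4 = 48 + 32 = 80$)
$N{\left(y \right)} = -7 + y^{2} + 80 y$ ($N{\left(y \right)} = \left(y^{2} + 80 y\right) - 7 = -7 + y^{2} + 80 y$)
$N{\left(m{\left(-1,4 \right)} \right)} + 113 = \left(-7 + \left(-25\right)^{2} + 80 \left(-25\right)\right) + 113 = \left(-7 + 625 - 2000\right) + 113 = -1382 + 113 = -1269$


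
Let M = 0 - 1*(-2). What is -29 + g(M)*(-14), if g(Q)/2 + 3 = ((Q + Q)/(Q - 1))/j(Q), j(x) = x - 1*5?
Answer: 277/3 ≈ 92.333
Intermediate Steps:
M = 2 (M = 0 + 2 = 2)
j(x) = -5 + x (j(x) = x - 5 = -5 + x)
g(Q) = -6 + 4*Q/((-1 + Q)*(-5 + Q)) (g(Q) = -6 + 2*(((Q + Q)/(Q - 1))/(-5 + Q)) = -6 + 2*(((2*Q)/(-1 + Q))/(-5 + Q)) = -6 + 2*((2*Q/(-1 + Q))/(-5 + Q)) = -6 + 2*(2*Q/((-1 + Q)*(-5 + Q))) = -6 + 4*Q/((-1 + Q)*(-5 + Q)))
-29 + g(M)*(-14) = -29 + (2*(-15 + 5*2 - 3*2*(-5 + 2))/((-1 + 2)*(-5 + 2)))*(-14) = -29 + (2*(-15 + 10 - 3*2*(-3))/(1*(-3)))*(-14) = -29 + (2*1*(-1/3)*(-15 + 10 + 18))*(-14) = -29 + (2*1*(-1/3)*13)*(-14) = -29 - 26/3*(-14) = -29 + 364/3 = 277/3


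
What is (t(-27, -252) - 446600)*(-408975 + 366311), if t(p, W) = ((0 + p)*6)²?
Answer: 17934068384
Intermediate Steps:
t(p, W) = 36*p² (t(p, W) = (p*6)² = (6*p)² = 36*p²)
(t(-27, -252) - 446600)*(-408975 + 366311) = (36*(-27)² - 446600)*(-408975 + 366311) = (36*729 - 446600)*(-42664) = (26244 - 446600)*(-42664) = -420356*(-42664) = 17934068384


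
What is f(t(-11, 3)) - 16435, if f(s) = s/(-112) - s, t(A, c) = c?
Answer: -1841059/112 ≈ -16438.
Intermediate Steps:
f(s) = -113*s/112 (f(s) = s*(-1/112) - s = -s/112 - s = -113*s/112)
f(t(-11, 3)) - 16435 = -113/112*3 - 16435 = -339/112 - 16435 = -1841059/112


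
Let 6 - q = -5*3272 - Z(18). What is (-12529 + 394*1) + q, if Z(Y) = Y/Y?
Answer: 4232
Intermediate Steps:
Z(Y) = 1
q = 16367 (q = 6 - (-5*3272 - 1*1) = 6 - (-16360 - 1) = 6 - 1*(-16361) = 6 + 16361 = 16367)
(-12529 + 394*1) + q = (-12529 + 394*1) + 16367 = (-12529 + 394) + 16367 = -12135 + 16367 = 4232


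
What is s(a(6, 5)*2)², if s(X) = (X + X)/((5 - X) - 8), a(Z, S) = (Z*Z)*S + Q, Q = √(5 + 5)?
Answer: 68267239840/17352529441 + 6270720*√10/17352529441 ≈ 3.9353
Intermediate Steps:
Q = √10 ≈ 3.1623
a(Z, S) = √10 + S*Z² (a(Z, S) = (Z*Z)*S + √10 = Z²*S + √10 = S*Z² + √10 = √10 + S*Z²)
s(X) = 2*X/(-3 - X) (s(X) = (2*X)/(-3 - X) = 2*X/(-3 - X))
s(a(6, 5)*2)² = (-2*(√10 + 5*6²)*2/(3 + (√10 + 5*6²)*2))² = (-2*(√10 + 5*36)*2/(3 + (√10 + 5*36)*2))² = (-2*(√10 + 180)*2/(3 + (√10 + 180)*2))² = (-2*(180 + √10)*2/(3 + (180 + √10)*2))² = (-2*(360 + 2*√10)/(3 + (360 + 2*√10)))² = (-2*(360 + 2*√10)/(363 + 2*√10))² = 4*(360 + 2*√10)²/(363 + 2*√10)²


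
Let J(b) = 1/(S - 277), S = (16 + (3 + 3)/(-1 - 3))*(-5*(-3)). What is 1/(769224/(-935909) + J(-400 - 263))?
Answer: -111373171/93409474 ≈ -1.1923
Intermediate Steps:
S = 435/2 (S = (16 + 6/(-4))*15 = (16 + 6*(-¼))*15 = (16 - 3/2)*15 = (29/2)*15 = 435/2 ≈ 217.50)
J(b) = -2/119 (J(b) = 1/(435/2 - 277) = 1/(-119/2) = -2/119)
1/(769224/(-935909) + J(-400 - 263)) = 1/(769224/(-935909) - 2/119) = 1/(769224*(-1/935909) - 2/119) = 1/(-769224/935909 - 2/119) = 1/(-93409474/111373171) = -111373171/93409474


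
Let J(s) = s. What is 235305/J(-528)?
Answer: -78435/176 ≈ -445.65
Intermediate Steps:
235305/J(-528) = 235305/(-528) = 235305*(-1/528) = -78435/176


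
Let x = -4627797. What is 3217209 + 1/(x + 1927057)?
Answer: 8688845034659/2700740 ≈ 3.2172e+6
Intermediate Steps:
3217209 + 1/(x + 1927057) = 3217209 + 1/(-4627797 + 1927057) = 3217209 + 1/(-2700740) = 3217209 - 1/2700740 = 8688845034659/2700740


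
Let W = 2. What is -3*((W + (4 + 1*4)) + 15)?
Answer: -75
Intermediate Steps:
-3*((W + (4 + 1*4)) + 15) = -3*((2 + (4 + 1*4)) + 15) = -3*((2 + (4 + 4)) + 15) = -3*((2 + 8) + 15) = -3*(10 + 15) = -3*25 = -75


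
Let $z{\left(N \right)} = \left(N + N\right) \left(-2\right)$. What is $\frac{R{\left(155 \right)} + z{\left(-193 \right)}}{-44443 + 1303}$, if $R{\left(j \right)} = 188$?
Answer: $- \frac{16}{719} \approx -0.022253$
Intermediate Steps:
$z{\left(N \right)} = - 4 N$ ($z{\left(N \right)} = 2 N \left(-2\right) = - 4 N$)
$\frac{R{\left(155 \right)} + z{\left(-193 \right)}}{-44443 + 1303} = \frac{188 - -772}{-44443 + 1303} = \frac{188 + 772}{-43140} = 960 \left(- \frac{1}{43140}\right) = - \frac{16}{719}$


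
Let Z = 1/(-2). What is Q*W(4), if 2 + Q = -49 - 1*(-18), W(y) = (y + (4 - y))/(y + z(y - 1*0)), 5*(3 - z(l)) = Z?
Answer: -1320/71 ≈ -18.592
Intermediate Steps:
Z = -½ ≈ -0.50000
z(l) = 31/10 (z(l) = 3 - ⅕*(-½) = 3 + ⅒ = 31/10)
W(y) = 4/(31/10 + y) (W(y) = (y + (4 - y))/(y + 31/10) = 4/(31/10 + y))
Q = -33 (Q = -2 + (-49 - 1*(-18)) = -2 + (-49 + 18) = -2 - 31 = -33)
Q*W(4) = -1320/(31 + 10*4) = -1320/(31 + 40) = -1320/71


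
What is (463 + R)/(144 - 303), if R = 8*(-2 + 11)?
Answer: -535/159 ≈ -3.3648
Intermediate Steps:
R = 72 (R = 8*9 = 72)
(463 + R)/(144 - 303) = (463 + 72)/(144 - 303) = 535/(-159) = 535*(-1/159) = -535/159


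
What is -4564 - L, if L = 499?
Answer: -5063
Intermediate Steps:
-4564 - L = -4564 - 1*499 = -4564 - 499 = -5063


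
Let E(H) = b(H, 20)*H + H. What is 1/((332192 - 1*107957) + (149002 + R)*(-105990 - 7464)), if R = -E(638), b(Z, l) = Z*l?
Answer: 1/906783134499 ≈ 1.1028e-12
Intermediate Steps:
E(H) = H + 20*H**2 (E(H) = (H*20)*H + H = (20*H)*H + H = 20*H**2 + H = H + 20*H**2)
R = -8141518 (R = -638*(1 + 20*638) = -638*(1 + 12760) = -638*12761 = -1*8141518 = -8141518)
1/((332192 - 1*107957) + (149002 + R)*(-105990 - 7464)) = 1/((332192 - 1*107957) + (149002 - 8141518)*(-105990 - 7464)) = 1/((332192 - 107957) - 7992516*(-113454)) = 1/(224235 + 906782910264) = 1/906783134499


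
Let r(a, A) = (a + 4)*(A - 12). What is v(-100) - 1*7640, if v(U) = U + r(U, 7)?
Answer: -7260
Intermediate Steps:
r(a, A) = (-12 + A)*(4 + a) (r(a, A) = (4 + a)*(-12 + A) = (-12 + A)*(4 + a))
v(U) = -20 - 4*U (v(U) = U + (-48 - 12*U + 4*7 + 7*U) = U + (-48 - 12*U + 28 + 7*U) = U + (-20 - 5*U) = -20 - 4*U)
v(-100) - 1*7640 = (-20 - 4*(-100)) - 1*7640 = (-20 + 400) - 7640 = 380 - 7640 = -7260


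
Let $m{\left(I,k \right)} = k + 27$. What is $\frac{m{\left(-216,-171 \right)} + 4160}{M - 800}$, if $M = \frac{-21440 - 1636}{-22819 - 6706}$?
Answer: $- \frac{29643100}{5899231} \approx -5.0249$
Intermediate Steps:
$M = \frac{23076}{29525}$ ($M = - \frac{23076}{-29525} = \left(-23076\right) \left(- \frac{1}{29525}\right) = \frac{23076}{29525} \approx 0.78158$)
$m{\left(I,k \right)} = 27 + k$
$\frac{m{\left(-216,-171 \right)} + 4160}{M - 800} = \frac{\left(27 - 171\right) + 4160}{\frac{23076}{29525} - 800} = \frac{-144 + 4160}{- \frac{23596924}{29525}} = 4016 \left(- \frac{29525}{23596924}\right) = - \frac{29643100}{5899231}$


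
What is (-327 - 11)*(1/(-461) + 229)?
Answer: -35681984/461 ≈ -77401.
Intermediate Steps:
(-327 - 11)*(1/(-461) + 229) = -338*(-1/461 + 229) = -338*105568/461 = -35681984/461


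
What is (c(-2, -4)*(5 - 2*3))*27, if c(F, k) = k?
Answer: 108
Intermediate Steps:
(c(-2, -4)*(5 - 2*3))*27 = -4*(5 - 2*3)*27 = -4*(5 - 6)*27 = -4*(-1)*27 = 4*27 = 108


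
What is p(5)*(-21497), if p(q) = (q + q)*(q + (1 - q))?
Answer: -214970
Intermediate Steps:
p(q) = 2*q (p(q) = (2*q)*1 = 2*q)
p(5)*(-21497) = (2*5)*(-21497) = 10*(-21497) = -214970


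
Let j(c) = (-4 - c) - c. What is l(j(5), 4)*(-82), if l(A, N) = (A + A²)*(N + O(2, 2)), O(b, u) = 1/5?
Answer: -313404/5 ≈ -62681.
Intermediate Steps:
O(b, u) = ⅕ (O(b, u) = 1*(⅕) = ⅕)
j(c) = -4 - 2*c
l(A, N) = (⅕ + N)*(A + A²) (l(A, N) = (A + A²)*(N + ⅕) = (A + A²)*(⅕ + N) = (⅕ + N)*(A + A²))
l(j(5), 4)*(-82) = ((-4 - 2*5)*(1 + (-4 - 2*5) + 5*4 + 5*(-4 - 2*5)*4)/5)*(-82) = ((-4 - 10)*(1 + (-4 - 10) + 20 + 5*(-4 - 10)*4)/5)*(-82) = ((⅕)*(-14)*(1 - 14 + 20 + 5*(-14)*4))*(-82) = ((⅕)*(-14)*(1 - 14 + 20 - 280))*(-82) = ((⅕)*(-14)*(-273))*(-82) = (3822/5)*(-82) = -313404/5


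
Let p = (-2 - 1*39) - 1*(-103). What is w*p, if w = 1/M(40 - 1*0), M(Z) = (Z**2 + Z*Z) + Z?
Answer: 31/1620 ≈ 0.019136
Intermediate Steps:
M(Z) = Z + 2*Z**2 (M(Z) = (Z**2 + Z**2) + Z = 2*Z**2 + Z = Z + 2*Z**2)
p = 62 (p = (-2 - 39) + 103 = -41 + 103 = 62)
w = 1/3240 (w = 1/((40 - 1*0)*(1 + 2*(40 - 1*0))) = 1/((40 + 0)*(1 + 2*(40 + 0))) = 1/(40*(1 + 2*40)) = 1/(40*(1 + 80)) = 1/(40*81) = 1/3240 ≈ 0.00030864)
w*p = (1/3240)*62 = 31/1620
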